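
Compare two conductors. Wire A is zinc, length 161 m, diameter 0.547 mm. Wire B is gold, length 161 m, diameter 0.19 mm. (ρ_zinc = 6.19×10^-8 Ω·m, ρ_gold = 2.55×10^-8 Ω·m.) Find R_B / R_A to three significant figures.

3.41

R ∝ ρL/d², so R_B/R_A = (ρ_B/ρ_A) × (d_A/d_B)²
= (2.55×10^-8/6.19×10^-8) × (0.547/0.19)² = 3.41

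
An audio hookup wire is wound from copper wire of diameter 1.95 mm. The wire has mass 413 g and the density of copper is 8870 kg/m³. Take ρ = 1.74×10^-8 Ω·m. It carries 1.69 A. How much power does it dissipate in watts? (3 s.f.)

A = π(d/2)² = π(9.7500e-04 m)² = 2.9865e-06 m²
L = m/(density·A) = 0.413/(8870×2.9865e-06) = 15.59 m
R = ρL/A = (1.74×10^-8)(15.59)/(2.9865e-06) = 0.09084 Ω
P = I²R = (1.69)² × 0.09084 = 0.259 W

0.259 W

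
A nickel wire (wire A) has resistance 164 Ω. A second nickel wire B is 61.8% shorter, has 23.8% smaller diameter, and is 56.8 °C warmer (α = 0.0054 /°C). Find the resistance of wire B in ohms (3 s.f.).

141 Ω

R ∝ ρL/d² with ρ ∝ (1+αΔT), so R_B/R_A = (1 − 61.8/100) × (1 − 23.8/100)⁻² × (1 + 0.0054×56.8)
= 0.382 × 1.722 × 1.307 = 0.8597
R_B = 0.8597 × 164 = 141 Ω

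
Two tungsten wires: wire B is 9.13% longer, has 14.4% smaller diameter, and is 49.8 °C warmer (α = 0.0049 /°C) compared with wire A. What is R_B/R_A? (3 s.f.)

R ∝ ρL/d² with ρ ∝ (1+αΔT), so R_B/R_A = (1 + 9.13/100) × (1 − 14.4/100)⁻² × (1 + 0.0049×49.8)
= 1.091 × 1.365 × 1.244 = 1.85

1.85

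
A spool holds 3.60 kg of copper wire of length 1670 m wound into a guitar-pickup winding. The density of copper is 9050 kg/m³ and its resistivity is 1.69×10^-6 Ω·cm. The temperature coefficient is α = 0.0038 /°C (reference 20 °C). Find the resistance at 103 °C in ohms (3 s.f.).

156 Ω

ρ = 1.69×10^-6 Ω·cm = 1.69×10^-8 Ω·m
A = m/(density·L) = 3.6/(9050×1670) = 2.3820e-07 m²
R = ρL/A = (1.69×10^-8)(1670)/(2.3820e-07) = 118.5 Ω
R(103 °C) = 118.5 × (1 + 0.0038×83) = 156 Ω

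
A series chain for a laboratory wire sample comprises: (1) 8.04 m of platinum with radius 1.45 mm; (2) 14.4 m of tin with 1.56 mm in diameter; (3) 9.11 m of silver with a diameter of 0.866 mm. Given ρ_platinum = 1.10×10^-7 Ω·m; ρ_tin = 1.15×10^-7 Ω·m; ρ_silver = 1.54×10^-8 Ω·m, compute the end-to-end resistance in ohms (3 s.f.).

Seg 1: A = πr² = π(1.4500e-03 m)² = 6.605e-06 m²
R_1 = (1.10×10^-7)(8.04)/(6.605e-06) = 0.1339 Ω
Seg 2: A = π(d/2)² = π(7.8000e-04 m)² = 1.911e-06 m²
R_2 = (1.15×10^-7)(14.4)/(1.911e-06) = 0.8664 Ω
Seg 3: A = π(d/2)² = π(4.3300e-04 m)² = 5.890e-07 m²
R_3 = (1.54×10^-8)(9.11)/(5.890e-07) = 0.2382 Ω
R_total = R_1 + R_2 + R_3 = 1.24 Ω

1.24 Ω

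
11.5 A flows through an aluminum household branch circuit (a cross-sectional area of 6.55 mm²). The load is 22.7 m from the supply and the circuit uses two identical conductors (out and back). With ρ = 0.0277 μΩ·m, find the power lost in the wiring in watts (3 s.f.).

25.4 W

ρ = 0.0277 μΩ·m = 2.77×10^-8 Ω·m
A = 6.55 mm² = 6.550e-06 m²
Total conductor length (both ways) L = 2 × 22.7 = 45.4 m
R = ρL/A = (2.77×10^-8)(45.4)/(6.550e-06) = 0.192 Ω
P = I²R = (11.5)² × 0.192 = 25.4 W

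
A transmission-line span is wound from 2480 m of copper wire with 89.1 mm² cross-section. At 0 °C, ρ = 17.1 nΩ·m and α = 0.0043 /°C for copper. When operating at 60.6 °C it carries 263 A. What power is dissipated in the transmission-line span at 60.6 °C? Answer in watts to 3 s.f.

ρ = 17.1 nΩ·m = 1.71×10^-8 Ω·m
A = 89.1 mm² = 8.910e-05 m²
R₍0₎ = ρL/A = (1.71×10^-8)(2480)/(8.910e-05) = 0.476 Ω
R₍60.6₎ = R₍0₎(1 + αΔT) = 0.476 × (1 + 0.0043×60.6) = 0.6 Ω
P = I²R = (263)² × 0.6 = 41500 W

41500 W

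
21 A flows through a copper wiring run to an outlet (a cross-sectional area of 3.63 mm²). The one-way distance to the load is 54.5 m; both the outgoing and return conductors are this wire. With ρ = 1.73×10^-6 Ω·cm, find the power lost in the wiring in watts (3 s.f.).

ρ = 1.73×10^-6 Ω·cm = 1.73×10^-8 Ω·m
A = 3.63 mm² = 3.630e-06 m²
Total conductor length (both ways) L = 2 × 54.5 = 109 m
R = ρL/A = (1.73×10^-8)(109)/(3.630e-06) = 0.5195 Ω
P = I²R = (21)² × 0.5195 = 229 W

229 W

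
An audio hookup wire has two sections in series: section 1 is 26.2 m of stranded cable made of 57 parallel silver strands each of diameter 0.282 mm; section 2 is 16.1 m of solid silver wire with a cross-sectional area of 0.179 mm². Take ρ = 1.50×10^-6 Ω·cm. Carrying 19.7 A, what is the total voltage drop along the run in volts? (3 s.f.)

ρ = 1.50×10^-6 Ω·cm = 1.50×10^-8 Ω·m
Section 1: A_strand = π(1.4100e-04)² = 6.246e-08 m²; R₁ = ρL/(N·A_s) = (1.50×10^-8)(26.2)/(57×6.246e-08) = 0.1104 Ω
Section 2: A = 0.179 mm² = 1.790e-07 m²
R₂ = (1.50×10^-8)(16.1)/(1.790e-07) = 1.349 Ω
R = R₁ + R₂ = 1.46 Ω
V = IR = 19.7 × 1.46 = 28.8 V

28.8 V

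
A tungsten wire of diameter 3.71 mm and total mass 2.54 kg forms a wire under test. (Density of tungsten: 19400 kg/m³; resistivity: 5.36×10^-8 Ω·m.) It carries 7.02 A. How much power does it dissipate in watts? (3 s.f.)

2.96 W

A = π(d/2)² = π(1.8550e-03 m)² = 1.0810e-05 m²
L = m/(density·A) = 2.54/(19400×1.0810e-05) = 12.11 m
R = ρL/A = (5.36×10^-8)(12.11)/(1.0810e-05) = 0.06005 Ω
P = I²R = (7.02)² × 0.06005 = 2.96 W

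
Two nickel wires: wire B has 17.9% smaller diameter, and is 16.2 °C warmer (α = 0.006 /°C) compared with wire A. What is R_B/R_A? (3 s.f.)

R ∝ ρL/d² with ρ ∝ (1+αΔT), so R_B/R_A = (1 − 17.9/100)⁻² × (1 + 0.006×16.2)
= 1.484 × 1.097 = 1.63

1.63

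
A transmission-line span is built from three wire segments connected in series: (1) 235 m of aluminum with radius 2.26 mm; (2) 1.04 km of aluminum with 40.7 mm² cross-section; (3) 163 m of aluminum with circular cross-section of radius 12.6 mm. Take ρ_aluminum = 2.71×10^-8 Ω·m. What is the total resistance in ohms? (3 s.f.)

Seg 1: A = πr² = π(2.2600e-03 m)² = 1.605e-05 m²
R_1 = (2.71×10^-8)(235)/(1.605e-05) = 0.3969 Ω
Seg 2: A = 40.7 mm² = 4.070e-05 m²
R_2 = (2.71×10^-8)(1040)/(4.070e-05) = 0.6925 Ω
Seg 3: A = πr² = π(1.2600e-02 m)² = 4.988e-04 m²
R_3 = (2.71×10^-8)(163)/(4.988e-04) = 0.008857 Ω
R_total = R_1 + R_2 + R_3 = 1.10 Ω

1.10 Ω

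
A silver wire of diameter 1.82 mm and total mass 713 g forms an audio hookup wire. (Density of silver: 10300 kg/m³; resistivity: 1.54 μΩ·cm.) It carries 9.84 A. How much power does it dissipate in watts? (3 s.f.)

ρ = 1.54 μΩ·cm = 1.54×10^-8 Ω·m
A = π(d/2)² = π(9.1000e-04 m)² = 2.6016e-06 m²
L = m/(density·A) = 0.713/(10300×2.6016e-06) = 26.61 m
R = ρL/A = (1.54×10^-8)(26.61)/(2.6016e-06) = 0.1575 Ω
P = I²R = (9.84)² × 0.1575 = 15.3 W

15.3 W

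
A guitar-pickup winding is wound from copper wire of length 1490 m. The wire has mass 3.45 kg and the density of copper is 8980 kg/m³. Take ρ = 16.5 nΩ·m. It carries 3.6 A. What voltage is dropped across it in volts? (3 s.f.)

ρ = 16.5 nΩ·m = 1.65×10^-8 Ω·m
A = m/(density·L) = 3.45/(8980×1490) = 2.5784e-07 m²
R = ρL/A = (1.65×10^-8)(1490)/(2.5784e-07) = 95.35 Ω
V = IR = 3.6 × 95.35 = 343 V

343 V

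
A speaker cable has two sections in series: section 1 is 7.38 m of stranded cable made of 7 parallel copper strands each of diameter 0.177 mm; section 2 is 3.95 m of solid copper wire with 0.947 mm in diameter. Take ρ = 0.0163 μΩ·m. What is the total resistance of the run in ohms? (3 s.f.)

0.790 Ω

ρ = 0.0163 μΩ·m = 1.63×10^-8 Ω·m
Section 1: A_strand = π(8.8500e-05)² = 2.461e-08 m²; R₁ = ρL/(N·A_s) = (1.63×10^-8)(7.38)/(7×2.461e-08) = 0.6984 Ω
Section 2: A = π(d/2)² = π(4.7350e-04 m)² = 7.044e-07 m²
R₂ = (1.63×10^-8)(3.95)/(7.044e-07) = 0.09141 Ω
R = R₁ + R₂ = 0.790 Ω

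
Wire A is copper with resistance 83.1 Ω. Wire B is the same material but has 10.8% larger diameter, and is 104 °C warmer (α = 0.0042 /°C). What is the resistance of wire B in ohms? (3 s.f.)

97.3 Ω

R ∝ ρL/d² with ρ ∝ (1+αΔT), so R_B/R_A = (1 + 10.8/100)⁻² × (1 + 0.0042×104)
= 0.8146 × 1.437 = 1.17
R_B = 1.17 × 83.1 = 97.3 Ω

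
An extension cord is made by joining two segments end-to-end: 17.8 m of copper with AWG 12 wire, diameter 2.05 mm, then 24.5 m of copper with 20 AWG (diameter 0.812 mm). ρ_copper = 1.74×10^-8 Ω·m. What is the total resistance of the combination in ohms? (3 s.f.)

0.917 Ω

Segment 1: A = π(2.05/2 mm)² = π(1.0250e-03 m)² = 3.301e-06 m²
R₁ = ρL/A = (1.74×10^-8)(17.8)/(3.301e-06) = 0.09384 Ω
Segment 2: A = π(0.812/2 mm)² = π(4.0600e-04 m)² = 5.178e-07 m²
R₂ = (1.74×10^-8)(24.5)/(5.178e-07) = 0.8232 Ω
R = R₁ + R₂ = 0.917 Ω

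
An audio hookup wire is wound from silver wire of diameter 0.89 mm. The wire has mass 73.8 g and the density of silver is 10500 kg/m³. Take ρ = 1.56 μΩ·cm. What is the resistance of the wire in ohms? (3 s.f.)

ρ = 1.56 μΩ·cm = 1.56×10^-8 Ω·m
A = π(d/2)² = π(4.4500e-04 m)² = 6.2211e-07 m²
L = m/(density·A) = 0.0738/(10500×6.2211e-07) = 11.3 m
R = ρL/A = (1.56×10^-8)(11.3)/(6.2211e-07) = 0.283 Ω

0.283 Ω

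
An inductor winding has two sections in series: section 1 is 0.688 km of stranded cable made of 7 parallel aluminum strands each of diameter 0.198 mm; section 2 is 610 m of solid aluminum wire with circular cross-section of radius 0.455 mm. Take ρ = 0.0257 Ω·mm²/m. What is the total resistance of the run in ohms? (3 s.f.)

ρ = 0.0257 Ω·mm²/m = 2.57×10^-8 Ω·m
Section 1: A_strand = π(9.9000e-05)² = 3.079e-08 m²; R₁ = ρL/(N·A_s) = (2.57×10^-8)(688)/(7×3.079e-08) = 82.04 Ω
Section 2: A = πr² = π(4.5500e-04 m)² = 6.504e-07 m²
R₂ = (2.57×10^-8)(610)/(6.504e-07) = 24.1 Ω
R = R₁ + R₂ = 106 Ω

106 Ω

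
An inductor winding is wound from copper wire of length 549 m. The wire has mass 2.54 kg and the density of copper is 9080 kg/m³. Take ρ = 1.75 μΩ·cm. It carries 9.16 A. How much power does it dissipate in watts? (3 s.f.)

1580 W

ρ = 1.75 μΩ·cm = 1.75×10^-8 Ω·m
A = m/(density·L) = 2.54/(9080×549) = 5.0954e-07 m²
R = ρL/A = (1.75×10^-8)(549)/(5.0954e-07) = 18.86 Ω
P = I²R = (9.16)² × 18.86 = 1580 W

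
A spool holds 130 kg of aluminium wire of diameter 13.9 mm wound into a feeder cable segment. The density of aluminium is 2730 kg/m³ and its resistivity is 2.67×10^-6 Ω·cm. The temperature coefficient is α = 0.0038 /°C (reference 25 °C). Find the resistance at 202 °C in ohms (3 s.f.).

0.0924 Ω

ρ = 2.67×10^-6 Ω·cm = 2.67×10^-8 Ω·m
A = π(d/2)² = π(6.9500e-03 m)² = 1.5175e-04 m²
L = m/(density·A) = 130/(2730×1.5175e-04) = 313.8 m
R = ρL/A = (2.67×10^-8)(313.8)/(1.5175e-04) = 0.05521 Ω
R(202 °C) = 0.05521 × (1 + 0.0038×177) = 0.0924 Ω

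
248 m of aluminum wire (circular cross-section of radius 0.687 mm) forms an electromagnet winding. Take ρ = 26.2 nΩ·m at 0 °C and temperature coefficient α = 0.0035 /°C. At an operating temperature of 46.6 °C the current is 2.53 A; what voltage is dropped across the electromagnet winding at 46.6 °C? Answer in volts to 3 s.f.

ρ = 26.2 nΩ·m = 2.62×10^-8 Ω·m
A = πr² = π(6.8700e-04 m)² = 1.483e-06 m²
R₍0₎ = ρL/A = (2.62×10^-8)(248)/(1.483e-06) = 4.382 Ω
R₍46.6₎ = R₍0₎(1 + αΔT) = 4.382 × (1 + 0.0035×46.6) = 5.097 Ω
V = IR = 2.53 × 5.097 = 12.9 V

12.9 V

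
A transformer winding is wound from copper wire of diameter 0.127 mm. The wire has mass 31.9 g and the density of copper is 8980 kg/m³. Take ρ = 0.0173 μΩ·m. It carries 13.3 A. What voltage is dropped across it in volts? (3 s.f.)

ρ = 0.0173 μΩ·m = 1.73×10^-8 Ω·m
A = π(d/2)² = π(6.3500e-05 m)² = 1.2668e-08 m²
L = m/(density·A) = 0.0319/(8980×1.2668e-08) = 280.4 m
R = ρL/A = (1.73×10^-8)(280.4)/(1.2668e-08) = 383 Ω
V = IR = 13.3 × 383 = 5090 V

5090 V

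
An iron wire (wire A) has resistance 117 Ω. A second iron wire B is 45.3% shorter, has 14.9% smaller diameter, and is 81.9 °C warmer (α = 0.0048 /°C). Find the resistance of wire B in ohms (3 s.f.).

R ∝ ρL/d² with ρ ∝ (1+αΔT), so R_B/R_A = (1 − 45.3/100) × (1 − 14.9/100)⁻² × (1 + 0.0048×81.9)
= 0.547 × 1.381 × 1.393 = 1.052
R_B = 1.052 × 117 = 123 Ω

123 Ω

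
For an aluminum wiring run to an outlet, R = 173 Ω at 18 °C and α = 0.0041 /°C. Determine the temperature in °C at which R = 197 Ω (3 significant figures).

51.8 °C

R = R₀(1 + α(T − T₀)) ⇒ T = T₀ + (R/R₀ − 1)/α
T = 18 + (197/173 − 1)/0.0041 = 18 + (0.1387)/0.0041 = 51.8 °C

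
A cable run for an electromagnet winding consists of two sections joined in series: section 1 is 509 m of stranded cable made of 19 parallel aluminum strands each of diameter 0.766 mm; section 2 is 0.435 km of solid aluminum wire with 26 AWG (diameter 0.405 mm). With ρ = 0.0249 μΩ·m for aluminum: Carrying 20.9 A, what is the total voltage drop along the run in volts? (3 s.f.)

ρ = 0.0249 μΩ·m = 2.49×10^-8 Ω·m
Section 1: A_strand = π(3.8300e-04)² = 4.608e-07 m²; R₁ = ρL/(N·A_s) = (2.49×10^-8)(509)/(19×4.608e-07) = 1.447 Ω
Section 2: A = π(0.405/2 mm)² = π(2.0250e-04 m)² = 1.288e-07 m²
R₂ = (2.49×10^-8)(435)/(1.288e-07) = 84.08 Ω
R = R₁ + R₂ = 85.53 Ω
V = IR = 20.9 × 85.53 = 1790 V

1790 V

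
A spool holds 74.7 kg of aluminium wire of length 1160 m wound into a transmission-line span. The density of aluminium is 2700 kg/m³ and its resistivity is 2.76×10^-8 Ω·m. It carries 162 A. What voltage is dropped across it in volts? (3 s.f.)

A = m/(density·L) = 74.7/(2700×1160) = 2.3851e-05 m²
R = ρL/A = (2.76×10^-8)(1160)/(2.3851e-05) = 1.342 Ω
V = IR = 162 × 1.342 = 217 V

217 V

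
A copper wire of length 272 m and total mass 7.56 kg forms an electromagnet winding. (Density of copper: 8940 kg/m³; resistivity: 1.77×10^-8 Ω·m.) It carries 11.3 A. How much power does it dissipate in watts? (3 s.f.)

198 W

A = m/(density·L) = 7.56/(8940×272) = 3.1090e-06 m²
R = ρL/A = (1.77×10^-8)(272)/(3.1090e-06) = 1.549 Ω
P = I²R = (11.3)² × 1.549 = 198 W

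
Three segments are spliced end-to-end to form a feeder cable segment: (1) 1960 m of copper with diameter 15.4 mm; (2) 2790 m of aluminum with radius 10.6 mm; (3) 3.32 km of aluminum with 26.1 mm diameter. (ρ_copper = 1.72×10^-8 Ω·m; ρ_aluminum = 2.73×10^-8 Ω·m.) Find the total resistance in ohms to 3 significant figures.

Seg 1: A = π(d/2)² = π(7.7000e-03 m)² = 1.863e-04 m²
R_1 = (1.72×10^-8)(1960)/(1.863e-04) = 0.181 Ω
Seg 2: A = πr² = π(1.0600e-02 m)² = 3.530e-04 m²
R_2 = (2.73×10^-8)(2790)/(3.530e-04) = 0.2158 Ω
Seg 3: A = π(d/2)² = π(1.3050e-02 m)² = 5.350e-04 m²
R_3 = (2.73×10^-8)(3320)/(5.350e-04) = 0.1694 Ω
R_total = R_1 + R_2 + R_3 = 0.566 Ω

0.566 Ω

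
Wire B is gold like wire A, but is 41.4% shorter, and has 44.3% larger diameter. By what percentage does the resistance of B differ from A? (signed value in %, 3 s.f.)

-71.9%

R ∝ L/d², so R_B/R_A = (1 − 41.4/100) × (1 + 44.3/100)⁻²
= 0.586 × 0.4803 = 0.2814
(R_B − R_A)/R_A = 0.2814 − 1 = -71.9%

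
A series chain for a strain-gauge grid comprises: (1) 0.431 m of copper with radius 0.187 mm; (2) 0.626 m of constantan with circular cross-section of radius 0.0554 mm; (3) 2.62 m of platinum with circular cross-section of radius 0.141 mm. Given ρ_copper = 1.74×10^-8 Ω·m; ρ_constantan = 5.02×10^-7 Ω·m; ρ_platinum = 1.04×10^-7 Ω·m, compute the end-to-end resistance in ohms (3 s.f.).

37.0 Ω

Seg 1: A = πr² = π(1.8700e-04 m)² = 1.099e-07 m²
R_1 = (1.74×10^-8)(0.431)/(1.099e-07) = 0.06826 Ω
Seg 2: A = πr² = π(5.5400e-05 m)² = 9.642e-09 m²
R_2 = (5.02×10^-7)(0.626)/(9.642e-09) = 32.59 Ω
Seg 3: A = πr² = π(1.4100e-04 m)² = 6.246e-08 m²
R_3 = (1.04×10^-7)(2.62)/(6.246e-08) = 4.363 Ω
R_total = R_1 + R_2 + R_3 = 37.0 Ω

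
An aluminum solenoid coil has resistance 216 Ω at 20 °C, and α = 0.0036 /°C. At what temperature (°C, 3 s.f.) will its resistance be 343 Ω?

183 °C

R = R₀(1 + α(T − T₀)) ⇒ T = T₀ + (R/R₀ − 1)/α
T = 20 + (343/216 − 1)/0.0036 = 20 + (0.588)/0.0036 = 183 °C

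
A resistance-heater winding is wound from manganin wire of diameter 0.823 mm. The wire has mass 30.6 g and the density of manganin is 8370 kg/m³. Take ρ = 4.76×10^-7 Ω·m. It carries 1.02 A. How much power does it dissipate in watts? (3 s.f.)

6.40 W

A = π(d/2)² = π(4.1150e-04 m)² = 5.3197e-07 m²
L = m/(density·A) = 0.0306/(8370×5.3197e-07) = 6.872 m
R = ρL/A = (4.76×10^-7)(6.872)/(5.3197e-07) = 6.149 Ω
P = I²R = (1.02)² × 6.149 = 6.40 W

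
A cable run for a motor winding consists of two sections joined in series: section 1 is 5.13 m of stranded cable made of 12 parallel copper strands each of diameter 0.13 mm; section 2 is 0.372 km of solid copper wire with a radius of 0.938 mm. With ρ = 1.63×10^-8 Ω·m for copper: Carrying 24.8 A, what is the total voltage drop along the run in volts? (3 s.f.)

Section 1: A_strand = π(6.5000e-05)² = 1.327e-08 m²; R₁ = ρL/(N·A_s) = (1.63×10^-8)(5.13)/(12×1.327e-08) = 0.525 Ω
Section 2: A = πr² = π(9.3800e-04 m)² = 2.764e-06 m²
R₂ = (1.63×10^-8)(372)/(2.764e-06) = 2.194 Ω
R = R₁ + R₂ = 2.719 Ω
V = IR = 24.8 × 2.719 = 67.4 V

67.4 V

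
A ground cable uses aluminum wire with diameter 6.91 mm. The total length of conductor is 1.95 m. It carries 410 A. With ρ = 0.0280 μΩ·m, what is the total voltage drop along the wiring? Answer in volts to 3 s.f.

0.597 V

ρ = 0.0280 μΩ·m = 2.80×10^-8 Ω·m
A = π(d/2)² = π(3.4550e-03 m)² = 3.750e-05 m²
R = ρL/A = (2.80×10^-8)(1.95)/(3.750e-05) = 0.001456 Ω
V = IR = 410 × 0.001456 = 0.597 V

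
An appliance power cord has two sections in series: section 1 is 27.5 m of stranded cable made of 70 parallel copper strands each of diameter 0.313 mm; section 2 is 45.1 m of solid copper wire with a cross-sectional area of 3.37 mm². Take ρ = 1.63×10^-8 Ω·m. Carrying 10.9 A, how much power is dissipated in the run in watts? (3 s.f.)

35.8 W

Section 1: A_strand = π(1.5650e-04)² = 7.694e-08 m²; R₁ = ρL/(N·A_s) = (1.63×10^-8)(27.5)/(70×7.694e-08) = 0.08322 Ω
Section 2: A = 3.37 mm² = 3.370e-06 m²
R₂ = (1.63×10^-8)(45.1)/(3.370e-06) = 0.2181 Ω
R = R₁ + R₂ = 0.3014 Ω
P = I²R = (10.9)² × 0.3014 = 35.8 W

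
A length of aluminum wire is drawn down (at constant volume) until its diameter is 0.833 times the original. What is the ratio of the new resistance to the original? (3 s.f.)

2.08

Volume constant ⇒ L' = L/r² with r = 0.833. R' = ρL'/A' = ρ(L/r²)/(πr²d₀²/4) = R/r⁴.
Factor = 2.08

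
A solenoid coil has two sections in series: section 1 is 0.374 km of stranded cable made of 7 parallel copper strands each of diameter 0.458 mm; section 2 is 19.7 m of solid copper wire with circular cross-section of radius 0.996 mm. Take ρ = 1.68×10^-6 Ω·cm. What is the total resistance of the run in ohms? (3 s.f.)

5.55 Ω

ρ = 1.68×10^-6 Ω·cm = 1.68×10^-8 Ω·m
Section 1: A_strand = π(2.2900e-04)² = 1.647e-07 m²; R₁ = ρL/(N·A_s) = (1.68×10^-8)(374)/(7×1.647e-07) = 5.448 Ω
Section 2: A = πr² = π(9.9600e-04 m)² = 3.117e-06 m²
R₂ = (1.68×10^-8)(19.7)/(3.117e-06) = 0.1062 Ω
R = R₁ + R₂ = 5.55 Ω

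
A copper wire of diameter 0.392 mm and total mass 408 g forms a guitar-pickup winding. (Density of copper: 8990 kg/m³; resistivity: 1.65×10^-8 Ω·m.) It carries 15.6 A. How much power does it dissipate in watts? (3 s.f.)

12500 W

A = π(d/2)² = π(1.9600e-04 m)² = 1.2069e-07 m²
L = m/(density·A) = 0.408/(8990×1.2069e-07) = 376 m
R = ρL/A = (1.65×10^-8)(376)/(1.2069e-07) = 51.41 Ω
P = I²R = (15.6)² × 51.41 = 12500 W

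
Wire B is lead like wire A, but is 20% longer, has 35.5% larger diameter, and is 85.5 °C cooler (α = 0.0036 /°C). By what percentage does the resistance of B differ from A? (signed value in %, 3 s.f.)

R ∝ ρL/d² with ρ ∝ (1+αΔT), so R_B/R_A = (1 + 20/100) × (1 + 35.5/100)⁻² × (1 − 0.0036×85.5)
= 1.2 × 0.5446 × 0.6922 = 0.4524
(R_B − R_A)/R_A = 0.4524 − 1 = -54.8%

-54.8%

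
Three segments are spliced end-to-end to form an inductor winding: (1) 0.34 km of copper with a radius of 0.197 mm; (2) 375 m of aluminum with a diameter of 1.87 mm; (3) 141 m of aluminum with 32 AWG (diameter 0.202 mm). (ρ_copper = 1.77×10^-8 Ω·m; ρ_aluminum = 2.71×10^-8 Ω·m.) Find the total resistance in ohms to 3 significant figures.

172 Ω

Seg 1: A = πr² = π(1.9700e-04 m)² = 1.219e-07 m²
R_1 = (1.77×10^-8)(340)/(1.219e-07) = 49.36 Ω
Seg 2: A = π(d/2)² = π(9.3500e-04 m)² = 2.746e-06 m²
R_2 = (2.71×10^-8)(375)/(2.746e-06) = 3.7 Ω
Seg 3: A = π(0.202/2 mm)² = π(1.0100e-04 m)² = 3.205e-08 m²
R_3 = (2.71×10^-8)(141)/(3.205e-08) = 119.2 Ω
R_total = R_1 + R_2 + R_3 = 172 Ω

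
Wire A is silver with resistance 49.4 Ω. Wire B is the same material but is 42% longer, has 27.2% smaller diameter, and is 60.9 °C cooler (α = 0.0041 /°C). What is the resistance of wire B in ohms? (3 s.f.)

99.3 Ω

R ∝ ρL/d² with ρ ∝ (1+αΔT), so R_B/R_A = (1 + 42/100) × (1 − 27.2/100)⁻² × (1 − 0.0041×60.9)
= 1.42 × 1.887 × 0.7503 = 2.01
R_B = 2.01 × 49.4 = 99.3 Ω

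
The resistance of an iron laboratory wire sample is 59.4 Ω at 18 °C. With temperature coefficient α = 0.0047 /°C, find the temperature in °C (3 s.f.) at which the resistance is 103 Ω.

R = R₀(1 + α(T − T₀)) ⇒ T = T₀ + (R/R₀ − 1)/α
T = 18 + (103/59.4 − 1)/0.0047 = 18 + (0.734)/0.0047 = 174 °C

174 °C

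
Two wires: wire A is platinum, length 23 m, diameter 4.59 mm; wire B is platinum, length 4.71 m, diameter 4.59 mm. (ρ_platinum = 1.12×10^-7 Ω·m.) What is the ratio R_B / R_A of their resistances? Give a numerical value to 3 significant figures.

R ∝ ρL/d², so R_B/R_A = (L_B/L_A)
= (4.71/23) = 0.205

0.205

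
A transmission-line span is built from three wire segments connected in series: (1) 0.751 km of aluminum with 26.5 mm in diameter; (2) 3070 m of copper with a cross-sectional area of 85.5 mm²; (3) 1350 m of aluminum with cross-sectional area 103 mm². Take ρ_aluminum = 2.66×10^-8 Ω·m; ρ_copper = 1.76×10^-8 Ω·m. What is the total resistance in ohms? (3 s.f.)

Seg 1: A = π(d/2)² = π(1.3250e-02 m)² = 5.515e-04 m²
R_1 = (2.66×10^-8)(751)/(5.515e-04) = 0.03622 Ω
Seg 2: A = 85.5 mm² = 8.550e-05 m²
R_2 = (1.76×10^-8)(3070)/(8.550e-05) = 0.632 Ω
Seg 3: A = 103 mm² = 1.030e-04 m²
R_3 = (2.66×10^-8)(1350)/(1.030e-04) = 0.3486 Ω
R_total = R_1 + R_2 + R_3 = 1.02 Ω

1.02 Ω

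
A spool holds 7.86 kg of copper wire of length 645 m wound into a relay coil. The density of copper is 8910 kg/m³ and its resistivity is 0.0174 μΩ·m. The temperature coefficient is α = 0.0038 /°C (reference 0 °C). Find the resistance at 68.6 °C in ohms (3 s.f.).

ρ = 0.0174 μΩ·m = 1.74×10^-8 Ω·m
A = m/(density·L) = 7.86/(8910×645) = 1.3677e-06 m²
R = ρL/A = (1.74×10^-8)(645)/(1.3677e-06) = 8.206 Ω
R(68.6 °C) = 8.206 × (1 + 0.0038×68.6) = 10.3 Ω

10.3 Ω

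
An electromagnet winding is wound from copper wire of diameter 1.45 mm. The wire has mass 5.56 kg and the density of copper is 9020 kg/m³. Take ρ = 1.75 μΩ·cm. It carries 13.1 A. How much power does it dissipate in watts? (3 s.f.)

679 W

ρ = 1.75 μΩ·cm = 1.75×10^-8 Ω·m
A = π(d/2)² = π(7.2500e-04 m)² = 1.6513e-06 m²
L = m/(density·A) = 5.56/(9020×1.6513e-06) = 373.3 m
R = ρL/A = (1.75×10^-8)(373.3)/(1.6513e-06) = 3.956 Ω
P = I²R = (13.1)² × 3.956 = 679 W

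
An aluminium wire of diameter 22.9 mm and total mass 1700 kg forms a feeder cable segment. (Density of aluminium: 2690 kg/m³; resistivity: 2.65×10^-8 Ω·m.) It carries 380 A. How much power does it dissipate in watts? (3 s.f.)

14300 W

A = π(d/2)² = π(1.1450e-02 m)² = 4.1187e-04 m²
L = m/(density·A) = 1700/(2690×4.1187e-04) = 1534 m
R = ρL/A = (2.65×10^-8)(1534)/(4.1187e-04) = 0.09872 Ω
P = I²R = (380)² × 0.09872 = 14300 W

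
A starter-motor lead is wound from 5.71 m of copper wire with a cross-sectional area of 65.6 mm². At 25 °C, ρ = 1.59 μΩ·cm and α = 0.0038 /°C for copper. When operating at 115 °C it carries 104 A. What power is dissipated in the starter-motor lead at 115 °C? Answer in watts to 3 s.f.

20.1 W

ρ = 1.59 μΩ·cm = 1.59×10^-8 Ω·m
A = 65.6 mm² = 6.560e-05 m²
R₍25₎ = ρL/A = (1.59×10^-8)(5.71)/(6.560e-05) = 0.001384 Ω
R₍115₎ = R₍25₎(1 + αΔT) = 0.001384 × (1 + 0.0038×90) = 0.001857 Ω
P = I²R = (104)² × 0.001857 = 20.1 W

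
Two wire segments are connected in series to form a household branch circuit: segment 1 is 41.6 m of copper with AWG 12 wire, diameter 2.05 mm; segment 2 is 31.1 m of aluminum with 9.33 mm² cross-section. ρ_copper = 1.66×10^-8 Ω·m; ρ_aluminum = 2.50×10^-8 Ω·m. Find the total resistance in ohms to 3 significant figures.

Segment 1: A = π(2.05/2 mm)² = π(1.0250e-03 m)² = 3.301e-06 m²
R₁ = ρL/A = (1.66×10^-8)(41.6)/(3.301e-06) = 0.2092 Ω
Segment 2: A = 9.33 mm² = 9.330e-06 m²
R₂ = (2.50×10^-8)(31.1)/(9.330e-06) = 0.08333 Ω
R = R₁ + R₂ = 0.293 Ω

0.293 Ω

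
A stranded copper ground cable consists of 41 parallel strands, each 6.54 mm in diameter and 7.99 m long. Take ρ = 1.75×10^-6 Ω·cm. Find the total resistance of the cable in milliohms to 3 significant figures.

0.102 mΩ

ρ = 1.75×10^-6 Ω·cm = 1.75×10^-8 Ω·m
A_strand = π(3.2700e-03 m)² = 3.359e-05 m²
R_strand = ρL/A = (1.75×10^-8)(7.99)/(3.359e-05) = 0.004162 Ω
R_total = R_strand/N = 0.004162/41 = 0.102 mΩ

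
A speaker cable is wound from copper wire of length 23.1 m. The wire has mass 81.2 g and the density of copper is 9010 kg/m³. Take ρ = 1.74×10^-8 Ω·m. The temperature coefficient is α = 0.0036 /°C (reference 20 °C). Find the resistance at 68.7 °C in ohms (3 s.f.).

1.21 Ω

A = m/(density·L) = 0.0812/(9010×23.1) = 3.9014e-07 m²
R = ρL/A = (1.74×10^-8)(23.1)/(3.9014e-07) = 1.03 Ω
R(68.7 °C) = 1.03 × (1 + 0.0036×48.7) = 1.21 Ω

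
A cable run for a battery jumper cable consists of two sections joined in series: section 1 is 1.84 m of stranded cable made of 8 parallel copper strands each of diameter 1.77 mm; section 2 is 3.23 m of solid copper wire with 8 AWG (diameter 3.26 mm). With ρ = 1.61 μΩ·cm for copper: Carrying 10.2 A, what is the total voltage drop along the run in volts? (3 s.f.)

ρ = 1.61 μΩ·cm = 1.61×10^-8 Ω·m
Section 1: A_strand = π(8.8500e-04)² = 2.461e-06 m²; R₁ = ρL/(N·A_s) = (1.61×10^-8)(1.84)/(8×2.461e-06) = 0.001505 Ω
Section 2: A = π(3.26/2 mm)² = π(1.6300e-03 m)² = 8.347e-06 m²
R₂ = (1.61×10^-8)(3.23)/(8.347e-06) = 0.00623 Ω
R = R₁ + R₂ = 0.007735 Ω
V = IR = 10.2 × 0.007735 = 0.0789 V

0.0789 V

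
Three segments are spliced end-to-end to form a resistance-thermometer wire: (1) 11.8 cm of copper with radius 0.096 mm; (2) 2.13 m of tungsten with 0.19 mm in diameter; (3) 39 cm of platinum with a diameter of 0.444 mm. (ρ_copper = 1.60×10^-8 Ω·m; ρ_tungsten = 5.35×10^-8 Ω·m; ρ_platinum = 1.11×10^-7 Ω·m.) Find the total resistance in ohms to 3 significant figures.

4.36 Ω

Seg 1: A = πr² = π(9.6000e-05 m)² = 2.895e-08 m²
R_1 = (1.60×10^-8)(0.118)/(2.895e-08) = 0.06521 Ω
Seg 2: A = π(d/2)² = π(9.5000e-05 m)² = 2.835e-08 m²
R_2 = (5.35×10^-8)(2.13)/(2.835e-08) = 4.019 Ω
Seg 3: A = π(d/2)² = π(2.2200e-04 m)² = 1.548e-07 m²
R_3 = (1.11×10^-7)(0.39)/(1.548e-07) = 0.2796 Ω
R_total = R_1 + R_2 + R_3 = 4.36 Ω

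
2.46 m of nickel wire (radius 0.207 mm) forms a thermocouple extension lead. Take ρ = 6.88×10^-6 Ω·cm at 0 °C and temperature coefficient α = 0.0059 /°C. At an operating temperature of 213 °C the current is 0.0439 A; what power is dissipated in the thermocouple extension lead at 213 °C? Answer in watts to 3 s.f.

ρ = 6.88×10^-6 Ω·cm = 6.88×10^-8 Ω·m
A = πr² = π(2.0700e-04 m)² = 1.346e-07 m²
R₍0₎ = ρL/A = (6.88×10^-8)(2.46)/(1.346e-07) = 1.257 Ω
R₍213₎ = R₍0₎(1 + αΔT) = 1.257 × (1 + 0.0059×213) = 2.837 Ω
P = I²R = (0.0439)² × 2.837 = 0.00547 W

0.00547 W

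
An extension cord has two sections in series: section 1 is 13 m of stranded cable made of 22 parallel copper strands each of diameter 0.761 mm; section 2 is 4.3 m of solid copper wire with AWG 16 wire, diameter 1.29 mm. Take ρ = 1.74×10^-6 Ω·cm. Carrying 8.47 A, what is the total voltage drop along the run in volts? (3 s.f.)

ρ = 1.74×10^-6 Ω·cm = 1.74×10^-8 Ω·m
Section 1: A_strand = π(3.8050e-04)² = 4.548e-07 m²; R₁ = ρL/(N·A_s) = (1.74×10^-8)(13)/(22×4.548e-07) = 0.02261 Ω
Section 2: A = π(1.29/2 mm)² = π(6.4500e-04 m)² = 1.307e-06 m²
R₂ = (1.74×10^-8)(4.3)/(1.307e-06) = 0.05725 Ω
R = R₁ + R₂ = 0.07985 Ω
V = IR = 8.47 × 0.07985 = 0.676 V

0.676 V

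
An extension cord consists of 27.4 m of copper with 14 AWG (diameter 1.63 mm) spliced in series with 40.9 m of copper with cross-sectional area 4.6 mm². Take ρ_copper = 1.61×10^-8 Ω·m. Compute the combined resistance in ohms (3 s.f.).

Segment 1: A = π(1.63/2 mm)² = π(8.1500e-04 m)² = 2.087e-06 m²
R₁ = ρL/A = (1.61×10^-8)(27.4)/(2.087e-06) = 0.2114 Ω
Segment 2: A = 4.6 mm² = 4.600e-06 m²
R₂ = (1.61×10^-8)(40.9)/(4.600e-06) = 0.1432 Ω
R = R₁ + R₂ = 0.355 Ω

0.355 Ω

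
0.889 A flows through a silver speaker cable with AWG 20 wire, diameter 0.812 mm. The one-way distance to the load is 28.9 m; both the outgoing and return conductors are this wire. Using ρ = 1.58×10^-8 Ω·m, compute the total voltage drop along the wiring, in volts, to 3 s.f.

A = π(0.812/2 mm)² = π(4.0600e-04 m)² = 5.178e-07 m²
Total conductor length (both ways) L = 2 × 28.9 = 57.8 m
R = ρL/A = (1.58×10^-8)(57.8)/(5.178e-07) = 1.764 Ω
V = IR = 0.889 × 1.764 = 1.57 V

1.57 V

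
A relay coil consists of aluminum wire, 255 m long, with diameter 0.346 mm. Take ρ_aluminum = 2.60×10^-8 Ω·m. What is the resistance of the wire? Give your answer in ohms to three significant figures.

A = π(d/2)² = π(1.7300e-04 m)² = 9.402e-08 m²
R = ρL/A = (2.60×10^-8)(255 m)/(9.402e-08 m²) = 70.5 Ω

70.5 Ω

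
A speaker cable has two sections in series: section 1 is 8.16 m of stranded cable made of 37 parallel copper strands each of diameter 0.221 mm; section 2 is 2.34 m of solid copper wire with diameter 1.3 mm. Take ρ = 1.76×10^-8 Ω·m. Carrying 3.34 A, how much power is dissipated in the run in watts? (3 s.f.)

Section 1: A_strand = π(1.1050e-04)² = 3.836e-08 m²; R₁ = ρL/(N·A_s) = (1.76×10^-8)(8.16)/(37×3.836e-08) = 0.1012 Ω
Section 2: A = π(d/2)² = π(6.5000e-04 m)² = 1.327e-06 m²
R₂ = (1.76×10^-8)(2.34)/(1.327e-06) = 0.03103 Ω
R = R₁ + R₂ = 0.1322 Ω
P = I²R = (3.34)² × 0.1322 = 1.47 W

1.47 W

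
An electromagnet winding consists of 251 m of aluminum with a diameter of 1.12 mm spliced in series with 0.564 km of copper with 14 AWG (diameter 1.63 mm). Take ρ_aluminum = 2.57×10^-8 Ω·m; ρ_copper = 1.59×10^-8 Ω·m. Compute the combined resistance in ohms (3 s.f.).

Segment 1: A = π(d/2)² = π(5.6000e-04 m)² = 9.852e-07 m²
R₁ = ρL/A = (2.57×10^-8)(251)/(9.852e-07) = 6.548 Ω
Segment 2: A = π(1.63/2 mm)² = π(8.1500e-04 m)² = 2.087e-06 m²
R₂ = (1.59×10^-8)(564)/(2.087e-06) = 4.297 Ω
R = R₁ + R₂ = 10.8 Ω

10.8 Ω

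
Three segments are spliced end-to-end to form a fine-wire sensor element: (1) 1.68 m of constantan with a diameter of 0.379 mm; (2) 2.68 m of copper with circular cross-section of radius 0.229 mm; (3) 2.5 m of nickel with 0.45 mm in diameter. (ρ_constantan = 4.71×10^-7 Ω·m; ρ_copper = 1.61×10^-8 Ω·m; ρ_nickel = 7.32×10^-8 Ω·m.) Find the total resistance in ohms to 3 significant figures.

8.43 Ω

Seg 1: A = π(d/2)² = π(1.8950e-04 m)² = 1.128e-07 m²
R_1 = (4.71×10^-7)(1.68)/(1.128e-07) = 7.014 Ω
Seg 2: A = πr² = π(2.2900e-04 m)² = 1.647e-07 m²
R_2 = (1.61×10^-8)(2.68)/(1.647e-07) = 0.2619 Ω
Seg 3: A = π(d/2)² = π(2.2500e-04 m)² = 1.590e-07 m²
R_3 = (7.32×10^-8)(2.5)/(1.590e-07) = 1.151 Ω
R_total = R_1 + R_2 + R_3 = 8.43 Ω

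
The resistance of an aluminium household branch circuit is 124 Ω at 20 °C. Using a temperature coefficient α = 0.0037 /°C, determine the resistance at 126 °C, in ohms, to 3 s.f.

ΔT = 126 − 20 = 106 °C
R = R₀(1 + αΔT) = 124 × (1 + 0.0037×106) = 124 × 1.392 = 173 Ω

173 Ω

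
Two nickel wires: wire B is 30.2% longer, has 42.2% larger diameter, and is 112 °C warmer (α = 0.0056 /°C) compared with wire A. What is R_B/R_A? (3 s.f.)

1.05

R ∝ ρL/d² with ρ ∝ (1+αΔT), so R_B/R_A = (1 + 30.2/100) × (1 + 42.2/100)⁻² × (1 + 0.0056×112)
= 1.302 × 0.4945 × 1.627 = 1.05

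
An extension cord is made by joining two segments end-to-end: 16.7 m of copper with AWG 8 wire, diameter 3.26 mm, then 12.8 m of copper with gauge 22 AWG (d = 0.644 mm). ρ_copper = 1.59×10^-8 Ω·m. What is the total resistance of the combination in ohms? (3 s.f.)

0.657 Ω

Segment 1: A = π(3.26/2 mm)² = π(1.6300e-03 m)² = 8.347e-06 m²
R₁ = ρL/A = (1.59×10^-8)(16.7)/(8.347e-06) = 0.03181 Ω
Segment 2: A = π(0.644/2 mm)² = π(3.2200e-04 m)² = 3.257e-07 m²
R₂ = (1.59×10^-8)(12.8)/(3.257e-07) = 0.6248 Ω
R = R₁ + R₂ = 0.657 Ω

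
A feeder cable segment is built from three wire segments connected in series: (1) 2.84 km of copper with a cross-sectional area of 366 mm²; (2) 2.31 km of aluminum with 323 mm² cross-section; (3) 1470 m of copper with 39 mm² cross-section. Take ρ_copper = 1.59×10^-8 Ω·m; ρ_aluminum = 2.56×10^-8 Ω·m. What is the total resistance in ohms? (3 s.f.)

0.906 Ω

Seg 1: A = 366 mm² = 3.660e-04 m²
R_1 = (1.59×10^-8)(2840)/(3.660e-04) = 0.1234 Ω
Seg 2: A = 323 mm² = 3.230e-04 m²
R_2 = (2.56×10^-8)(2310)/(3.230e-04) = 0.1831 Ω
Seg 3: A = 39 mm² = 3.900e-05 m²
R_3 = (1.59×10^-8)(1470)/(3.900e-05) = 0.5993 Ω
R_total = R_1 + R_2 + R_3 = 0.906 Ω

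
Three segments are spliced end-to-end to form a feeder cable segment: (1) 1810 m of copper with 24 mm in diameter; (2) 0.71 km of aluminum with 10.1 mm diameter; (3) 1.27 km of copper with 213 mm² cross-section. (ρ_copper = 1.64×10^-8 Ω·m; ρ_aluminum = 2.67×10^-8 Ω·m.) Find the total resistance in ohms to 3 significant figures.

Seg 1: A = π(d/2)² = π(1.2000e-02 m)² = 4.524e-04 m²
R_1 = (1.64×10^-8)(1810)/(4.524e-04) = 0.06562 Ω
Seg 2: A = π(d/2)² = π(5.0500e-03 m)² = 8.012e-05 m²
R_2 = (2.67×10^-8)(710)/(8.012e-05) = 0.2366 Ω
Seg 3: A = 213 mm² = 2.130e-04 m²
R_3 = (1.64×10^-8)(1270)/(2.130e-04) = 0.09778 Ω
R_total = R_1 + R_2 + R_3 = 0.400 Ω

0.400 Ω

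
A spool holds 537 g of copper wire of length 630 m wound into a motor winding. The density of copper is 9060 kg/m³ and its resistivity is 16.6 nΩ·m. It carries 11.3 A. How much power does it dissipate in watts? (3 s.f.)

ρ = 16.6 nΩ·m = 1.66×10^-8 Ω·m
A = m/(density·L) = 0.537/(9060×630) = 9.4082e-08 m²
R = ρL/A = (1.66×10^-8)(630)/(9.4082e-08) = 111.2 Ω
P = I²R = (11.3)² × 111.2 = 14200 W

14200 W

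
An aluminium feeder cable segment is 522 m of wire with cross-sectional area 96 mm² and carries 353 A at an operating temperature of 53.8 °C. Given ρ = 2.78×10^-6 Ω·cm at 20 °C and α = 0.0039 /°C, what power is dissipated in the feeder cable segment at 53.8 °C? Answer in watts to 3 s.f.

21300 W

ρ = 2.78×10^-6 Ω·cm = 2.78×10^-8 Ω·m
A = 96 mm² = 9.600e-05 m²
R₍20₎ = ρL/A = (2.78×10^-8)(522)/(9.600e-05) = 0.1512 Ω
R₍53.8₎ = R₍20₎(1 + αΔT) = 0.1512 × (1 + 0.0039×33.8) = 0.1711 Ω
P = I²R = (353)² × 0.1711 = 21300 W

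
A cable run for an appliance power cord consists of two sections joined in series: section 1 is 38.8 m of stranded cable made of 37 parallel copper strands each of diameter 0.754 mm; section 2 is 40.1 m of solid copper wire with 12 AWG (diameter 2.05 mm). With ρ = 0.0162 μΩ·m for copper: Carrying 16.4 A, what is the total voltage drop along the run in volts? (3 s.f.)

ρ = 0.0162 μΩ·m = 1.62×10^-8 Ω·m
Section 1: A_strand = π(3.7700e-04)² = 4.465e-07 m²; R₁ = ρL/(N·A_s) = (1.62×10^-8)(38.8)/(37×4.465e-07) = 0.03805 Ω
Section 2: A = π(2.05/2 mm)² = π(1.0250e-03 m)² = 3.301e-06 m²
R₂ = (1.62×10^-8)(40.1)/(3.301e-06) = 0.1968 Ω
R = R₁ + R₂ = 0.2349 Ω
V = IR = 16.4 × 0.2349 = 3.85 V

3.85 V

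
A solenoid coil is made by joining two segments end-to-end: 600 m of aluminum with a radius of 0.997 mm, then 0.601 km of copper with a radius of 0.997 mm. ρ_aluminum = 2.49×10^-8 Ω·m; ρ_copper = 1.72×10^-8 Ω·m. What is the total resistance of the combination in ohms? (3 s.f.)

Segment 1: A = πr² = π(9.9700e-04 m)² = 3.123e-06 m²
R₁ = ρL/A = (2.49×10^-8)(600)/(3.123e-06) = 4.784 Ω
R₂ = (1.72×10^-8)(601)/(3.123e-06) = 3.31 Ω
R = R₁ + R₂ = 8.09 Ω

8.09 Ω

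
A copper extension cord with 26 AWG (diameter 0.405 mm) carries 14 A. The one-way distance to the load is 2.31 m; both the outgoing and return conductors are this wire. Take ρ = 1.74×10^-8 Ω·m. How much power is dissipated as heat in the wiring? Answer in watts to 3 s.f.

A = π(0.405/2 mm)² = π(2.0250e-04 m)² = 1.288e-07 m²
Total conductor length (both ways) L = 2 × 2.31 = 4.62 m
R = ρL/A = (1.74×10^-8)(4.62)/(1.288e-07) = 0.624 Ω
P = I²R = (14)² × 0.624 = 122 W

122 W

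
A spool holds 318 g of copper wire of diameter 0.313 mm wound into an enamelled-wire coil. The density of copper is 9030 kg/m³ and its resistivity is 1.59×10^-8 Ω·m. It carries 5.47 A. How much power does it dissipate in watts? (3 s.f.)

A = π(d/2)² = π(1.5650e-04 m)² = 7.6945e-08 m²
L = m/(density·A) = 0.318/(9030×7.6945e-08) = 457.7 m
R = ρL/A = (1.59×10^-8)(457.7)/(7.6945e-08) = 94.58 Ω
P = I²R = (5.47)² × 94.58 = 2830 W

2830 W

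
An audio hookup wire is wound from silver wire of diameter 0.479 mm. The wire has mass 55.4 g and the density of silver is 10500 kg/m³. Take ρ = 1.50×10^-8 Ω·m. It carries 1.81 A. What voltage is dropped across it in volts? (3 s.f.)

4.41 V

A = π(d/2)² = π(2.3950e-04 m)² = 1.8020e-07 m²
L = m/(density·A) = 0.0554/(10500×1.8020e-07) = 29.28 m
R = ρL/A = (1.50×10^-8)(29.28)/(1.8020e-07) = 2.437 Ω
V = IR = 1.81 × 2.437 = 4.41 V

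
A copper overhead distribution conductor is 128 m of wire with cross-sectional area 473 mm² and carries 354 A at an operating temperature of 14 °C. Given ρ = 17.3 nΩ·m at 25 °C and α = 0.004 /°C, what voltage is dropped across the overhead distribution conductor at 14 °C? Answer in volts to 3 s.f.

1.58 V

ρ = 17.3 nΩ·m = 1.73×10^-8 Ω·m
A = 473 mm² = 4.730e-04 m²
R₍25₎ = ρL/A = (1.73×10^-8)(128)/(4.730e-04) = 0.004682 Ω
R₍14₎ = R₍25₎(1 + αΔT) = 0.004682 × (1 + 0.004×-11) = 0.004476 Ω
V = IR = 354 × 0.004476 = 1.58 V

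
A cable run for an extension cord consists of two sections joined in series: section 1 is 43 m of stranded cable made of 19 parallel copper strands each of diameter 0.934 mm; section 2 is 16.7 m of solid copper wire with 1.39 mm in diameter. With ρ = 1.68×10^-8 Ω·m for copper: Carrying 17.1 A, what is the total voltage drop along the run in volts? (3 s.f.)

4.11 V

Section 1: A_strand = π(4.6700e-04)² = 6.851e-07 m²; R₁ = ρL/(N·A_s) = (1.68×10^-8)(43)/(19×6.851e-07) = 0.05549 Ω
Section 2: A = π(d/2)² = π(6.9500e-04 m)² = 1.517e-06 m²
R₂ = (1.68×10^-8)(16.7)/(1.517e-06) = 0.1849 Ω
R = R₁ + R₂ = 0.2404 Ω
V = IR = 17.1 × 0.2404 = 4.11 V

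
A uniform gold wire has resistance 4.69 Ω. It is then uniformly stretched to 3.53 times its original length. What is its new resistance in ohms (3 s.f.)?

Volume constant ⇒ A' = A/k with k = 3.53. R' = ρ(kL)/(A/k) = k²R.
R' = 12.46 × 4.69 = 58.4 Ω

58.4 Ω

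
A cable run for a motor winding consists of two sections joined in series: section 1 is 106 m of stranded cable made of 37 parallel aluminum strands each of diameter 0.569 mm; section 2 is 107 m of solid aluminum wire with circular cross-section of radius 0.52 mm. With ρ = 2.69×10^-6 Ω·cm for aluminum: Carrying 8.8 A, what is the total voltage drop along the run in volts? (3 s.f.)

ρ = 2.69×10^-6 Ω·cm = 2.69×10^-8 Ω·m
Section 1: A_strand = π(2.8450e-04)² = 2.543e-07 m²; R₁ = ρL/(N·A_s) = (2.69×10^-8)(106)/(37×2.543e-07) = 0.3031 Ω
Section 2: A = πr² = π(5.2000e-04 m)² = 8.495e-07 m²
R₂ = (2.69×10^-8)(107)/(8.495e-07) = 3.388 Ω
R = R₁ + R₂ = 3.691 Ω
V = IR = 8.8 × 3.691 = 32.5 V

32.5 V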